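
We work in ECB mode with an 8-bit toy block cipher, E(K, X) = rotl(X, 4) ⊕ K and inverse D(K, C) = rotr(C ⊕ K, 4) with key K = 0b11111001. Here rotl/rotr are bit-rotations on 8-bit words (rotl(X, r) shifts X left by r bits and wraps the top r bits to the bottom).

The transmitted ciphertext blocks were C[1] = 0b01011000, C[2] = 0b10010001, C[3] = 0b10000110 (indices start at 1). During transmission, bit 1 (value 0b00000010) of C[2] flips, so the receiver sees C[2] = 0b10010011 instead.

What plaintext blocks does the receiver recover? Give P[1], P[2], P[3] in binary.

P[1] = 0b00011010, P[2] = 0b10100110, P[3] = 0b11110111

ECB decryption: P_i = D(K, C_i).
Only C[2] changed, to 0b10010011. In ECB, a change in C_i affects only P_i. Decrypting the received ciphertext:
P[1]: D(K, 0b01011000) = 0b00011010.
P[2]: D(K, 0b10010011) = 0b10100110.
P[3]: D(K, 0b10000110) = 0b11110111.
Blocks that differ from the original plaintext: P[2].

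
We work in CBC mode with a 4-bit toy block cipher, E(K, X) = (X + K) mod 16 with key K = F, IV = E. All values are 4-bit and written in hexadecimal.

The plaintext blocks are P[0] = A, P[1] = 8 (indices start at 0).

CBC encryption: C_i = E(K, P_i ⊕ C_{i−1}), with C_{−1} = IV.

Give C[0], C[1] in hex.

C[0] = 3, C[1] = A

C[0]: P[0] ⊕ E = 4; E(K, 4) = 3.
C[1]: P[1] ⊕ 3 = B; E(K, B) = A.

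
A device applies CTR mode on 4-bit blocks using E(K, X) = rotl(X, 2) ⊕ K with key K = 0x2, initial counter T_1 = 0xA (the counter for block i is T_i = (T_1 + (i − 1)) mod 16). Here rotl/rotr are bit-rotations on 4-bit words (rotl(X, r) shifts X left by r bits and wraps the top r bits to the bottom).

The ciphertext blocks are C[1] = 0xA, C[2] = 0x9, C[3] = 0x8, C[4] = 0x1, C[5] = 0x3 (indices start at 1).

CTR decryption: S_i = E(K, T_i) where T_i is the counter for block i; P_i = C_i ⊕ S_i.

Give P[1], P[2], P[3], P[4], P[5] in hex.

P[1] = 0x2, P[2] = 0x5, P[3] = 0x9, P[4] = 0x4, P[5] = 0xA

P[1]: T = 0xA, S = E(K, T) = 0x8; 0xA ⊕ 0x8 = 0x2.
P[2]: T = 0xB, S = E(K, T) = 0xC; 0x9 ⊕ 0xC = 0x5.
P[3]: T = 0xC, S = E(K, T) = 0x1; 0x8 ⊕ 0x1 = 0x9.
P[4]: T = 0xD, S = E(K, T) = 0x5; 0x1 ⊕ 0x5 = 0x4.
P[5]: T = 0xE, S = E(K, T) = 0x9; 0x3 ⊕ 0x9 = 0xA.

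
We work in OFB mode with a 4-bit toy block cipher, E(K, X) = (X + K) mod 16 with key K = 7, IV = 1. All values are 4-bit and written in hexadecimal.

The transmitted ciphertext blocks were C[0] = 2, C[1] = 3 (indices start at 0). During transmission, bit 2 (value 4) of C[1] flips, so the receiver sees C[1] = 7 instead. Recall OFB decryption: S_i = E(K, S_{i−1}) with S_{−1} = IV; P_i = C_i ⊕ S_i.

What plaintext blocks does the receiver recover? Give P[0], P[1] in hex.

P[0] = A, P[1] = 8

Only C[1] changed, to 7. In OFB, a change in C_i flips the same bit in P_i only; the keystream is unaffected. Decrypting the received ciphertext:
P[0]: S = E(K, 1) = 8; 2 ⊕ 8 = A.
P[1]: S = E(K, 8) = F; 7 ⊕ F = 8.
Blocks that differ from the original plaintext: P[1].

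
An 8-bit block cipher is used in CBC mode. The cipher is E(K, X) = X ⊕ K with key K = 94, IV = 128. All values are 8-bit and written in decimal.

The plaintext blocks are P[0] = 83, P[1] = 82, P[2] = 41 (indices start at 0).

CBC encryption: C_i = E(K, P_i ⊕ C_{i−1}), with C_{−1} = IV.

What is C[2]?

C[2] = 246

C[0]: P[0] ⊕ 128 = 211; E(K, 211) = 141.
C[1]: P[1] ⊕ 141 = 223; E(K, 223) = 129.
C[2]: P[2] ⊕ 129 = 168; E(K, 168) = 246.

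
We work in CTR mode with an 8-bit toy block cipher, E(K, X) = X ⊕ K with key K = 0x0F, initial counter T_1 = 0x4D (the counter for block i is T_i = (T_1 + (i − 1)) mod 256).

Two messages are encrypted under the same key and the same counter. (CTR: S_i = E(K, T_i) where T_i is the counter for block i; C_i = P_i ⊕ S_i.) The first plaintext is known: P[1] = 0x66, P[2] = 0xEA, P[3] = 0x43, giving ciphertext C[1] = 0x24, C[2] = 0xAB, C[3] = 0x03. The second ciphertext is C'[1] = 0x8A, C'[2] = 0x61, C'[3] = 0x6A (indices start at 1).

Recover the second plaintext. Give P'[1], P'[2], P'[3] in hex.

In CTR with a reused counter, both messages share the same keystream S_i, so C_i ⊕ C'_i = P_i ⊕ P'_i and thus P'_i = P_i ⊕ C_i ⊕ C'_i.
P'[1]: 0x66 ⊕ 0x24 ⊕ 0x8A = 0xC8.
P'[2]: 0xEA ⊕ 0xAB ⊕ 0x61 = 0x20.
P'[3]: 0x43 ⊕ 0x03 ⊕ 0x6A = 0x2A.

P'[1] = 0xC8, P'[2] = 0x20, P'[3] = 0x2A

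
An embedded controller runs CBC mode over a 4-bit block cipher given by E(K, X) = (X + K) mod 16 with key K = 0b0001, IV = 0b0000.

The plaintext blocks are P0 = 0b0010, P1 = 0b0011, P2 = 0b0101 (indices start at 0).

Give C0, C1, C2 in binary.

CBC encryption: C_i = E(K, P_i ⊕ C_{i−1}), with C_{−1} = IV.
C0: P0 ⊕ 0b0000 = 0b0010; E(K, 0b0010) = 0b0011.
C1: P1 ⊕ 0b0011 = 0b0000; E(K, 0b0000) = 0b0001.
C2: P2 ⊕ 0b0001 = 0b0100; E(K, 0b0100) = 0b0101.

C0 = 0b0011, C1 = 0b0001, C2 = 0b0101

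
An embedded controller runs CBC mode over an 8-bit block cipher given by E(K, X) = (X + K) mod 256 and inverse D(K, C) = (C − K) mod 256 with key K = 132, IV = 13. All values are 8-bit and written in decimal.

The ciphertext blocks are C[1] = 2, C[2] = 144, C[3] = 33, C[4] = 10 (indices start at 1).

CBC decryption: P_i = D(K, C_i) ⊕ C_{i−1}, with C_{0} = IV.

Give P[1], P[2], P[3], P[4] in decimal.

P[1] = 115, P[2] = 14, P[3] = 13, P[4] = 167

P[1]: D(K, 2) = 126; 126 ⊕ 13 = 115.
P[2]: D(K, 144) = 12; 12 ⊕ 2 = 14.
P[3]: D(K, 33) = 157; 157 ⊕ 144 = 13.
P[4]: D(K, 10) = 134; 134 ⊕ 33 = 167.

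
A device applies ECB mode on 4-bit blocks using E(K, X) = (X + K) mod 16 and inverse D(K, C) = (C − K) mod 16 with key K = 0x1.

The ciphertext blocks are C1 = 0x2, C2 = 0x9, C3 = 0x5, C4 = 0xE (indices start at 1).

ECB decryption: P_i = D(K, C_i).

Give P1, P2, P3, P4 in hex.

P1 = 0x1, P2 = 0x8, P3 = 0x4, P4 = 0xD

P1: D(K, 0x2) = 0x1.
P2: D(K, 0x9) = 0x8.
P3: D(K, 0x5) = 0x4.
P4: D(K, 0xE) = 0xD.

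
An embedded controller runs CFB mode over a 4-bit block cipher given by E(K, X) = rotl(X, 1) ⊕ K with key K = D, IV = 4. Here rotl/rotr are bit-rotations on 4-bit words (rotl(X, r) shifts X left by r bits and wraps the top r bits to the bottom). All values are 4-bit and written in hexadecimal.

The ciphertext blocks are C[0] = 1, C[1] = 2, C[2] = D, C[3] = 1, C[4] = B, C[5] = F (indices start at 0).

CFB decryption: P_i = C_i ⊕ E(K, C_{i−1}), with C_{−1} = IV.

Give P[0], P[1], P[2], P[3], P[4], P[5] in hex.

P[0] = 4, P[1] = D, P[2] = 4, P[3] = 7, P[4] = 4, P[5] = 5

P[0]: E(K, 4) = 5; 1 ⊕ 5 = 4.
P[1]: E(K, 1) = F; 2 ⊕ F = D.
P[2]: E(K, 2) = 9; D ⊕ 9 = 4.
P[3]: E(K, D) = 6; 1 ⊕ 6 = 7.
P[4]: E(K, 1) = F; B ⊕ F = 4.
P[5]: E(K, B) = A; F ⊕ A = 5.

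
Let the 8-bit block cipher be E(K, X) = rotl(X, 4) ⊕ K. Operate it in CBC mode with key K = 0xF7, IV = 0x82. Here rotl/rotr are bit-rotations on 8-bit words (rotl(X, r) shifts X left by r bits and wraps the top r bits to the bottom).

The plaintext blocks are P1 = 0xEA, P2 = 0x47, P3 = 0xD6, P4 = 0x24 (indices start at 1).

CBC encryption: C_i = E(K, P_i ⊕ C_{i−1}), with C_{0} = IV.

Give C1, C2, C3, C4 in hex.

C1: P1 ⊕ 0x82 = 0x68; E(K, 0x68) = 0x71.
C2: P2 ⊕ 0x71 = 0x36; E(K, 0x36) = 0x94.
C3: P3 ⊕ 0x94 = 0x42; E(K, 0x42) = 0xD3.
C4: P4 ⊕ 0xD3 = 0xF7; E(K, 0xF7) = 0x88.

C1 = 0x71, C2 = 0x94, C3 = 0xD3, C4 = 0x88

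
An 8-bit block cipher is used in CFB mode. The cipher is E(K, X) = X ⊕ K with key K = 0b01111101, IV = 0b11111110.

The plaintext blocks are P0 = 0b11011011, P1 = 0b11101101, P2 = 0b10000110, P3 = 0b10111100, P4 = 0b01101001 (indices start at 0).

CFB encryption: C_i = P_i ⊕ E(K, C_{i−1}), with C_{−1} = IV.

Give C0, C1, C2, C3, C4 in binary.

C0 = 0b01011000, C1 = 0b11001000, C2 = 0b00110011, C3 = 0b11110010, C4 = 0b11100110

C0: E(K, 0b11111110) = 0b10000011; 0b11011011 ⊕ 0b10000011 = 0b01011000.
C1: E(K, 0b01011000) = 0b00100101; 0b11101101 ⊕ 0b00100101 = 0b11001000.
C2: E(K, 0b11001000) = 0b10110101; 0b10000110 ⊕ 0b10110101 = 0b00110011.
C3: E(K, 0b00110011) = 0b01001110; 0b10111100 ⊕ 0b01001110 = 0b11110010.
C4: E(K, 0b11110010) = 0b10001111; 0b01101001 ⊕ 0b10001111 = 0b11100110.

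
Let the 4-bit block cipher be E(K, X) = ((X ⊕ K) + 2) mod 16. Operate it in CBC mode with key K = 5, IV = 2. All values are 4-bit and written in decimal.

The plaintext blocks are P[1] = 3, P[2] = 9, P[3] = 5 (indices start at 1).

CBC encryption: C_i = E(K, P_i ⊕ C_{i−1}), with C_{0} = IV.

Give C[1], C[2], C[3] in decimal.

C[1] = 6, C[2] = 12, C[3] = 14

C[1]: P[1] ⊕ 2 = 1; E(K, 1) = 6.
C[2]: P[2] ⊕ 6 = 15; E(K, 15) = 12.
C[3]: P[3] ⊕ 12 = 9; E(K, 9) = 14.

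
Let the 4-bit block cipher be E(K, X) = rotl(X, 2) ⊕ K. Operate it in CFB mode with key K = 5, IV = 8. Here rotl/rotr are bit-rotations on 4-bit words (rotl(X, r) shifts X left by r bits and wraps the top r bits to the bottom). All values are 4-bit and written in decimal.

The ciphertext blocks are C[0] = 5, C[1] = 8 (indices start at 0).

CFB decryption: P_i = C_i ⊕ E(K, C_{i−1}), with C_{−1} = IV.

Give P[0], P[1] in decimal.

P[0]: E(K, 8) = 7; 5 ⊕ 7 = 2.
P[1]: E(K, 5) = 0; 8 ⊕ 0 = 8.

P[0] = 2, P[1] = 8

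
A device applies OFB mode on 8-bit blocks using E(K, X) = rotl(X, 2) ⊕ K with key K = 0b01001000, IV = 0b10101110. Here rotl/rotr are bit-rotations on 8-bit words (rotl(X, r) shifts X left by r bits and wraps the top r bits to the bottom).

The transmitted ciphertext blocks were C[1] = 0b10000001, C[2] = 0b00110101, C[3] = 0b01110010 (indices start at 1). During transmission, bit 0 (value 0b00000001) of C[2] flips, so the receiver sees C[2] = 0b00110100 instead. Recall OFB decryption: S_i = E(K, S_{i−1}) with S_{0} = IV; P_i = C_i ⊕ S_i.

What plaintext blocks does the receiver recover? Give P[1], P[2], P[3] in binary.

Only C[2] changed, to 0b00110100. In OFB, a change in C_i flips the same bit in P_i only; the keystream is unaffected. Decrypting the received ciphertext:
P[1]: S = E(K, 0b10101110) = 0b11110010; 0b10000001 ⊕ 0b11110010 = 0b01110011.
P[2]: S = E(K, 0b11110010) = 0b10000011; 0b00110100 ⊕ 0b10000011 = 0b10110111.
P[3]: S = E(K, 0b10000011) = 0b01000110; 0b01110010 ⊕ 0b01000110 = 0b00110100.
Blocks that differ from the original plaintext: P[2].

P[1] = 0b01110011, P[2] = 0b10110111, P[3] = 0b00110100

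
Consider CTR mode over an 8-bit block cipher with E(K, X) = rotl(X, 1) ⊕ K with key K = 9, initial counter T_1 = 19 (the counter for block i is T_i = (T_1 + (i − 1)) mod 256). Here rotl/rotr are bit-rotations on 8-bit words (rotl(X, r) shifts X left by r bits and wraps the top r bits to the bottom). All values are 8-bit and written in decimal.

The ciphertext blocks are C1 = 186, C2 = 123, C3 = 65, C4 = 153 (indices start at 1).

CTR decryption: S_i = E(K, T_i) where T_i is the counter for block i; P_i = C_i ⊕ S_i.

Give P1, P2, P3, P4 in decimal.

P1: T = 19, S = E(K, T) = 47; 186 ⊕ 47 = 149.
P2: T = 20, S = E(K, T) = 33; 123 ⊕ 33 = 90.
P3: T = 21, S = E(K, T) = 35; 65 ⊕ 35 = 98.
P4: T = 22, S = E(K, T) = 37; 153 ⊕ 37 = 188.

P1 = 149, P2 = 90, P3 = 98, P4 = 188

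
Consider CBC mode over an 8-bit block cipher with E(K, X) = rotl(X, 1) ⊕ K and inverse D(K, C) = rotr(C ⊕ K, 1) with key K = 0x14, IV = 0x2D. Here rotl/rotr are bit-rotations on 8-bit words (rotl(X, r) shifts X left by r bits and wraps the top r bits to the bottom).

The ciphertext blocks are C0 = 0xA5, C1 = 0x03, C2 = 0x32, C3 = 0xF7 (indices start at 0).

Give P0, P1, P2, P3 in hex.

CBC decryption: P_i = D(K, C_i) ⊕ C_{i−1}, with C_{−1} = IV.
P0: D(K, 0xA5) = 0xD8; 0xD8 ⊕ 0x2D = 0xF5.
P1: D(K, 0x03) = 0x8B; 0x8B ⊕ 0xA5 = 0x2E.
P2: D(K, 0x32) = 0x13; 0x13 ⊕ 0x03 = 0x10.
P3: D(K, 0xF7) = 0xF1; 0xF1 ⊕ 0x32 = 0xC3.

P0 = 0xF5, P1 = 0x2E, P2 = 0x10, P3 = 0xC3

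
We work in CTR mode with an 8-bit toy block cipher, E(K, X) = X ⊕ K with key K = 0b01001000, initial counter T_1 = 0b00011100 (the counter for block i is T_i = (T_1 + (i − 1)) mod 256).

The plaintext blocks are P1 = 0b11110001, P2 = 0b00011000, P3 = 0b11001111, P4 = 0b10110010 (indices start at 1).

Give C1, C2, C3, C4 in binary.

CTR encryption: S_i = E(K, T_i) where T_i is the counter for block i; C_i = P_i ⊕ S_i.
C1: T = 0b00011100, S = E(K, T) = 0b01010100; 0b11110001 ⊕ 0b01010100 = 0b10100101.
C2: T = 0b00011101, S = E(K, T) = 0b01010101; 0b00011000 ⊕ 0b01010101 = 0b01001101.
C3: T = 0b00011110, S = E(K, T) = 0b01010110; 0b11001111 ⊕ 0b01010110 = 0b10011001.
C4: T = 0b00011111, S = E(K, T) = 0b01010111; 0b10110010 ⊕ 0b01010111 = 0b11100101.

C1 = 0b10100101, C2 = 0b01001101, C3 = 0b10011001, C4 = 0b11100101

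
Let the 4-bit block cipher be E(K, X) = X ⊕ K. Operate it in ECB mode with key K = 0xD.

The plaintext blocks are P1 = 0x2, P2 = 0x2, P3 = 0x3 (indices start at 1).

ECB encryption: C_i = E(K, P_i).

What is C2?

C2: E(K, 0x2) = 0xF.

C2 = 0xF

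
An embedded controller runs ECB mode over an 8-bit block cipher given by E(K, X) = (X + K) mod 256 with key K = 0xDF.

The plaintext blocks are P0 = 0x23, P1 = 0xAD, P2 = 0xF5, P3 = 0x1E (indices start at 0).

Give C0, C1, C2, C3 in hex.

C0 = 0x02, C1 = 0x8C, C2 = 0xD4, C3 = 0xFD

ECB encryption: C_i = E(K, P_i).
C0: E(K, 0x23) = 0x02.
C1: E(K, 0xAD) = 0x8C.
C2: E(K, 0xF5) = 0xD4.
C3: E(K, 0x1E) = 0xFD.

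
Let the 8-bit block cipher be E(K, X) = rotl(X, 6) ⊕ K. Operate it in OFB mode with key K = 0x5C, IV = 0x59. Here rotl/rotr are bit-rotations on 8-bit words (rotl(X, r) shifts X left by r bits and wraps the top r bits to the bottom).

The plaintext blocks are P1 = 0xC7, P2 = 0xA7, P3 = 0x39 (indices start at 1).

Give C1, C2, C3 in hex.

C1 = 0xCD, C2 = 0x79, C3 = 0xD2

OFB encryption: S_i = E(K, S_{i−1}) with S_{0} = IV; C_i = P_i ⊕ S_i.
C1: S = E(K, 0x59) = 0x0A; 0xC7 ⊕ 0x0A = 0xCD.
C2: S = E(K, 0x0A) = 0xDE; 0xA7 ⊕ 0xDE = 0x79.
C3: S = E(K, 0xDE) = 0xEB; 0x39 ⊕ 0xEB = 0xD2.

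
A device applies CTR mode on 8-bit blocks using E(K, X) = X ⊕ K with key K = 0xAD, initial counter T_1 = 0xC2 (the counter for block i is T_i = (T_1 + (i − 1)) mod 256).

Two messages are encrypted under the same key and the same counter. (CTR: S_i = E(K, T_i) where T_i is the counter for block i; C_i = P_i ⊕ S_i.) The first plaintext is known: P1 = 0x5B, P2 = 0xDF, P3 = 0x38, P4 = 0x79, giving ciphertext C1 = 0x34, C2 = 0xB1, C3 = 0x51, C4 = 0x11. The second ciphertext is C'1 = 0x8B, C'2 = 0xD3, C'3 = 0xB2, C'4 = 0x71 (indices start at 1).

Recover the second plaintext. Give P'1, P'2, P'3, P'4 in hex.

P'1 = 0xE4, P'2 = 0xBD, P'3 = 0xDB, P'4 = 0x19

In CTR with a reused counter, both messages share the same keystream S_i, so C_i ⊕ C'_i = P_i ⊕ P'_i and thus P'_i = P_i ⊕ C_i ⊕ C'_i.
P'1: 0x5B ⊕ 0x34 ⊕ 0x8B = 0xE4.
P'2: 0xDF ⊕ 0xB1 ⊕ 0xD3 = 0xBD.
P'3: 0x38 ⊕ 0x51 ⊕ 0xB2 = 0xDB.
P'4: 0x79 ⊕ 0x11 ⊕ 0x71 = 0x19.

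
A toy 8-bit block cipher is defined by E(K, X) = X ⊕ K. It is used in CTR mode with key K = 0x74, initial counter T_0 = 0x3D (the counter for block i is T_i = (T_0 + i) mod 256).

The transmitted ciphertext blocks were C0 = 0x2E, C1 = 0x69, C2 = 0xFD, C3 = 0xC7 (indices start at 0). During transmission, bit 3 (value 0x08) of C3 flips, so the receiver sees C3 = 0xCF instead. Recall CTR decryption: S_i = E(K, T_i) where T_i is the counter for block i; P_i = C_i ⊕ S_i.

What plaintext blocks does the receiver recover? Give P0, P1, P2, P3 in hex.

P0 = 0x67, P1 = 0x23, P2 = 0xB6, P3 = 0xFB

Only C3 changed, to 0xCF. In CTR, a change in C_i flips the same bit in P_i only; the keystream is unaffected. Decrypting the received ciphertext:
P0: T = 0x3D, S = E(K, T) = 0x49; 0x2E ⊕ 0x49 = 0x67.
P1: T = 0x3E, S = E(K, T) = 0x4A; 0x69 ⊕ 0x4A = 0x23.
P2: T = 0x3F, S = E(K, T) = 0x4B; 0xFD ⊕ 0x4B = 0xB6.
P3: T = 0x40, S = E(K, T) = 0x34; 0xCF ⊕ 0x34 = 0xFB.
Blocks that differ from the original plaintext: P3.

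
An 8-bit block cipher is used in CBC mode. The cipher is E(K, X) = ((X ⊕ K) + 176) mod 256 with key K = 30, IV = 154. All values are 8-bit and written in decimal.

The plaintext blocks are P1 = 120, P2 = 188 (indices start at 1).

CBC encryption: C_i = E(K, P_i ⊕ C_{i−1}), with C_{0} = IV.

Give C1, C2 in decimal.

C1: P1 ⊕ 154 = 226; E(K, 226) = 172.
C2: P2 ⊕ 172 = 16; E(K, 16) = 190.

C1 = 172, C2 = 190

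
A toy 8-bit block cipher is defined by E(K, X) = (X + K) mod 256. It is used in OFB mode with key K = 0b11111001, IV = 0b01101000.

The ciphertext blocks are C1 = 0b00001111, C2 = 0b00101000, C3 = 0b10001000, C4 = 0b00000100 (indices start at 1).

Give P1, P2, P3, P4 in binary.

OFB decryption: S_i = E(K, S_{i−1}) with S_{0} = IV; P_i = C_i ⊕ S_i.
P1: S = E(K, 0b01101000) = 0b01100001; 0b00001111 ⊕ 0b01100001 = 0b01101110.
P2: S = E(K, 0b01100001) = 0b01011010; 0b00101000 ⊕ 0b01011010 = 0b01110010.
P3: S = E(K, 0b01011010) = 0b01010011; 0b10001000 ⊕ 0b01010011 = 0b11011011.
P4: S = E(K, 0b01010011) = 0b01001100; 0b00000100 ⊕ 0b01001100 = 0b01001000.

P1 = 0b01101110, P2 = 0b01110010, P3 = 0b11011011, P4 = 0b01001000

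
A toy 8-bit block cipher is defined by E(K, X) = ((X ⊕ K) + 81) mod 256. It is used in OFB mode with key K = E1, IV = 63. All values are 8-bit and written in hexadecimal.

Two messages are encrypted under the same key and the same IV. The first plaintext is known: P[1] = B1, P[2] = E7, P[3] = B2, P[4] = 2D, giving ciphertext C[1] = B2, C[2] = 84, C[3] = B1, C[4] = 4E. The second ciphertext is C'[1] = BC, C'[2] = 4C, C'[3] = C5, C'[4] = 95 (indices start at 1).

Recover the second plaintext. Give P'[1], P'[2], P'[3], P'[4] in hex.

P'[1] = BF, P'[2] = 2F, P'[3] = C6, P'[4] = F6

In OFB with a reused IV, both messages share the same keystream S_i, so C_i ⊕ C'_i = P_i ⊕ P'_i and thus P'_i = P_i ⊕ C_i ⊕ C'_i.
P'[1]: B1 ⊕ B2 ⊕ BC = BF.
P'[2]: E7 ⊕ 84 ⊕ 4C = 2F.
P'[3]: B2 ⊕ B1 ⊕ C5 = C6.
P'[4]: 2D ⊕ 4E ⊕ 95 = F6.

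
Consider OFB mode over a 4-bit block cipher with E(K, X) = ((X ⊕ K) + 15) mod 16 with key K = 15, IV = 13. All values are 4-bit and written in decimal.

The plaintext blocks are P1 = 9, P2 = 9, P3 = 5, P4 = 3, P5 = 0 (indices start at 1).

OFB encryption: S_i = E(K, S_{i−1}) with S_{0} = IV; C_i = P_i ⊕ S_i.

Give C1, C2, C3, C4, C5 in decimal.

C1: S = E(K, 13) = 1; 9 ⊕ 1 = 8.
C2: S = E(K, 1) = 13; 9 ⊕ 13 = 4.
C3: S = E(K, 13) = 1; 5 ⊕ 1 = 4.
C4: S = E(K, 1) = 13; 3 ⊕ 13 = 14.
C5: S = E(K, 13) = 1; 0 ⊕ 1 = 1.

C1 = 8, C2 = 4, C3 = 4, C4 = 14, C5 = 1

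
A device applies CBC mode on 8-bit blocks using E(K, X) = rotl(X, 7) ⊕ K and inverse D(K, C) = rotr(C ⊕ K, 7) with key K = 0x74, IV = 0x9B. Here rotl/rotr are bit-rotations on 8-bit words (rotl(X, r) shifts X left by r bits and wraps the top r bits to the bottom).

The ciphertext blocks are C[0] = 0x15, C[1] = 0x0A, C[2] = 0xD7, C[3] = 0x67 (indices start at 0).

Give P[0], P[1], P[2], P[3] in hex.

CBC decryption: P_i = D(K, C_i) ⊕ C_{i−1}, with C_{−1} = IV.
P[0]: D(K, 0x15) = 0xC2; 0xC2 ⊕ 0x9B = 0x59.
P[1]: D(K, 0x0A) = 0xFC; 0xFC ⊕ 0x15 = 0xE9.
P[2]: D(K, 0xD7) = 0x47; 0x47 ⊕ 0x0A = 0x4D.
P[3]: D(K, 0x67) = 0x26; 0x26 ⊕ 0xD7 = 0xF1.

P[0] = 0x59, P[1] = 0xE9, P[2] = 0x4D, P[3] = 0xF1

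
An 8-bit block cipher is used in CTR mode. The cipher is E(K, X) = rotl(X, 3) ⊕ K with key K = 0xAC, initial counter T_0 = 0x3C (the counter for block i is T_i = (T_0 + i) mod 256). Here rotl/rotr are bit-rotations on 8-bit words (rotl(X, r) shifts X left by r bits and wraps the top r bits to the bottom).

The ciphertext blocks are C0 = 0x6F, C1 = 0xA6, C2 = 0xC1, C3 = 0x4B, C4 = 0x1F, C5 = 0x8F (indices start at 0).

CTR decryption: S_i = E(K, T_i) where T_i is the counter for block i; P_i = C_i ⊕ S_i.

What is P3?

P3 = 0x1E

P3: T = 0x3F, S = E(K, T) = 0x55; 0x4B ⊕ 0x55 = 0x1E.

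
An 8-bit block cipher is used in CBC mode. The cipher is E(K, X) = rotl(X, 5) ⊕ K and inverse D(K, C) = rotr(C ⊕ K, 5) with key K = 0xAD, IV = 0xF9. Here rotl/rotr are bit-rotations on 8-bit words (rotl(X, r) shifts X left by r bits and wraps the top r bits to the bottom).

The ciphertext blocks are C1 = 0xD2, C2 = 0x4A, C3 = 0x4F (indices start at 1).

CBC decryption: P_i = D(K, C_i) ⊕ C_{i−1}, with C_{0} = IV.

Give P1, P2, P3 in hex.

P1: D(K, 0xD2) = 0xFB; 0xFB ⊕ 0xF9 = 0x02.
P2: D(K, 0x4A) = 0x3F; 0x3F ⊕ 0xD2 = 0xED.
P3: D(K, 0x4F) = 0x17; 0x17 ⊕ 0x4A = 0x5D.

P1 = 0x02, P2 = 0xED, P3 = 0x5D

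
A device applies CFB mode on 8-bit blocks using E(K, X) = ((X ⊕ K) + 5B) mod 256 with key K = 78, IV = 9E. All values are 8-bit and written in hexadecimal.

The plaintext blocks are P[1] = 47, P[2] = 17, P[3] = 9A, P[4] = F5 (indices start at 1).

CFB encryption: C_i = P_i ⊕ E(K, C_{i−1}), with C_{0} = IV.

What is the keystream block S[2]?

D9

C[1]: E(K, 9E) = 41; 47 ⊕ 41 = 06.
C[2]: E(K, 06) = D9; 17 ⊕ D9 = CE.
So S[2] = D9.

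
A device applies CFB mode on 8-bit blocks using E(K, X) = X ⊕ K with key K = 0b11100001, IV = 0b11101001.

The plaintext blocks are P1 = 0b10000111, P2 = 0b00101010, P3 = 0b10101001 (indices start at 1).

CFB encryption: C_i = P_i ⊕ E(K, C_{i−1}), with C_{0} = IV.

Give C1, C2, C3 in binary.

C1: E(K, 0b11101001) = 0b00001000; 0b10000111 ⊕ 0b00001000 = 0b10001111.
C2: E(K, 0b10001111) = 0b01101110; 0b00101010 ⊕ 0b01101110 = 0b01000100.
C3: E(K, 0b01000100) = 0b10100101; 0b10101001 ⊕ 0b10100101 = 0b00001100.

C1 = 0b10001111, C2 = 0b01000100, C3 = 0b00001100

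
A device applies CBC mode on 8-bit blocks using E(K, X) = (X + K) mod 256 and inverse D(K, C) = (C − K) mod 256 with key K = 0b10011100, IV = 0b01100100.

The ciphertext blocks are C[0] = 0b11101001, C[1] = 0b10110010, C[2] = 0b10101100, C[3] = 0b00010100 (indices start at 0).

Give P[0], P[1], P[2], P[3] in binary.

P[0] = 0b00101001, P[1] = 0b11111111, P[2] = 0b10100010, P[3] = 0b11010100

CBC decryption: P_i = D(K, C_i) ⊕ C_{i−1}, with C_{−1} = IV.
P[0]: D(K, 0b11101001) = 0b01001101; 0b01001101 ⊕ 0b01100100 = 0b00101001.
P[1]: D(K, 0b10110010) = 0b00010110; 0b00010110 ⊕ 0b11101001 = 0b11111111.
P[2]: D(K, 0b10101100) = 0b00010000; 0b00010000 ⊕ 0b10110010 = 0b10100010.
P[3]: D(K, 0b00010100) = 0b01111000; 0b01111000 ⊕ 0b10101100 = 0b11010100.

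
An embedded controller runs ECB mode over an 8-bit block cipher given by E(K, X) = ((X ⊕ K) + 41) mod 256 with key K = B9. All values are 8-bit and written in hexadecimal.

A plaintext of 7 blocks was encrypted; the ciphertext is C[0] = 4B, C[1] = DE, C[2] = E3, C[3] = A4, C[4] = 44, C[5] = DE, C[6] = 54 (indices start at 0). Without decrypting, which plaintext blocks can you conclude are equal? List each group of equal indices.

ECB encrypts each block independently with the same key, so equal ciphertext blocks imply equal plaintext blocks.
C[1] = C[5] = DE, so P[1] = P[5].

P[1] = P[5]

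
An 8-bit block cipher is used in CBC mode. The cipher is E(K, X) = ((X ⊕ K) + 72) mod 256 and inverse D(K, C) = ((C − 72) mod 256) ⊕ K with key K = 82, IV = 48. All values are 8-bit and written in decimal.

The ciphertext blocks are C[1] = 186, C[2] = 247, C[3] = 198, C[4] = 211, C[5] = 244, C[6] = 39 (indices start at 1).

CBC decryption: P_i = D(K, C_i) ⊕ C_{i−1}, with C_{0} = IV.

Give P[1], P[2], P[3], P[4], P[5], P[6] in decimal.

P[1]: D(K, 186) = 32; 32 ⊕ 48 = 16.
P[2]: D(K, 247) = 253; 253 ⊕ 186 = 71.
P[3]: D(K, 198) = 44; 44 ⊕ 247 = 219.
P[4]: D(K, 211) = 217; 217 ⊕ 198 = 31.
P[5]: D(K, 244) = 254; 254 ⊕ 211 = 45.
P[6]: D(K, 39) = 141; 141 ⊕ 244 = 121.

P[1] = 16, P[2] = 71, P[3] = 219, P[4] = 31, P[5] = 45, P[6] = 121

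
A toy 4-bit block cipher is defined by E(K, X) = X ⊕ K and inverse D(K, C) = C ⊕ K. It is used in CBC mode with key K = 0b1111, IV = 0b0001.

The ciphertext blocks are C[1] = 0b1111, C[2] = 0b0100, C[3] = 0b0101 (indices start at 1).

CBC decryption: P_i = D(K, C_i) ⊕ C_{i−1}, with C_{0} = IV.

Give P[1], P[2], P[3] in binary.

P[1] = 0b0001, P[2] = 0b0100, P[3] = 0b1110

P[1]: D(K, 0b1111) = 0b0000; 0b0000 ⊕ 0b0001 = 0b0001.
P[2]: D(K, 0b0100) = 0b1011; 0b1011 ⊕ 0b1111 = 0b0100.
P[3]: D(K, 0b0101) = 0b1010; 0b1010 ⊕ 0b0100 = 0b1110.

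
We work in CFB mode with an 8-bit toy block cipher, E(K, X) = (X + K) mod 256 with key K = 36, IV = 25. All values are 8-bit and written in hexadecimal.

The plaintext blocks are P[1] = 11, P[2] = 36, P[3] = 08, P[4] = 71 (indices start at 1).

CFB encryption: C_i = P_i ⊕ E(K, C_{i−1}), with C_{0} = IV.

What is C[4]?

C[1]: E(K, 25) = 5B; 11 ⊕ 5B = 4A.
C[2]: E(K, 4A) = 80; 36 ⊕ 80 = B6.
C[3]: E(K, B6) = EC; 08 ⊕ EC = E4.
C[4]: E(K, E4) = 1A; 71 ⊕ 1A = 6B.

C[4] = 6B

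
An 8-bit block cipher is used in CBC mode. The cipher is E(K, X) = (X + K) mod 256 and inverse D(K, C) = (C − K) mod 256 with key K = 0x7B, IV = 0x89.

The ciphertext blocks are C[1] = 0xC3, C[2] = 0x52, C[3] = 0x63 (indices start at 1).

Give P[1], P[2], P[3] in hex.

P[1] = 0xC1, P[2] = 0x14, P[3] = 0xBA

CBC decryption: P_i = D(K, C_i) ⊕ C_{i−1}, with C_{0} = IV.
P[1]: D(K, 0xC3) = 0x48; 0x48 ⊕ 0x89 = 0xC1.
P[2]: D(K, 0x52) = 0xD7; 0xD7 ⊕ 0xC3 = 0x14.
P[3]: D(K, 0x63) = 0xE8; 0xE8 ⊕ 0x52 = 0xBA.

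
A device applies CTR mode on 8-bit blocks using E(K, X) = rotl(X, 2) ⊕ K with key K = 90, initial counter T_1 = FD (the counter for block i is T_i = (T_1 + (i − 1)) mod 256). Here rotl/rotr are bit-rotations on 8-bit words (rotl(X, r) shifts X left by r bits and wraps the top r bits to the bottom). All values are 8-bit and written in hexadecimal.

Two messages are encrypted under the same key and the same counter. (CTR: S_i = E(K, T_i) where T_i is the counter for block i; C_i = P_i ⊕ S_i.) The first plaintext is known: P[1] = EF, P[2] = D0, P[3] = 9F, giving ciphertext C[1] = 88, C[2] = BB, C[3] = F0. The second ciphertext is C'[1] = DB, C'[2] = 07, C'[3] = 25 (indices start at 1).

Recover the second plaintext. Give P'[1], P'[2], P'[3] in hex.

P'[1] = BC, P'[2] = 6C, P'[3] = 4A

In CTR with a reused counter, both messages share the same keystream S_i, so C_i ⊕ C'_i = P_i ⊕ P'_i and thus P'_i = P_i ⊕ C_i ⊕ C'_i.
P'[1]: EF ⊕ 88 ⊕ DB = BC.
P'[2]: D0 ⊕ BB ⊕ 07 = 6C.
P'[3]: 9F ⊕ F0 ⊕ 25 = 4A.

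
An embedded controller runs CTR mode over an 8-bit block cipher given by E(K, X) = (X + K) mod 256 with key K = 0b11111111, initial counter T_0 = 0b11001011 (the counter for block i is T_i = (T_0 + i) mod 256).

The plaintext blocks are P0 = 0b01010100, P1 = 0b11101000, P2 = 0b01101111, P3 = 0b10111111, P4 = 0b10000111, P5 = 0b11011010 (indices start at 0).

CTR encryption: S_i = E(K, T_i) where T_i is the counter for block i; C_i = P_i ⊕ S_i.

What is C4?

C4 = 0b01001001

C0: T = 0b11001011, S = E(K, T) = 0b11001010; 0b01010100 ⊕ 0b11001010 = 0b10011110.
C1: T = 0b11001100, S = E(K, T) = 0b11001011; 0b11101000 ⊕ 0b11001011 = 0b00100011.
C2: T = 0b11001101, S = E(K, T) = 0b11001100; 0b01101111 ⊕ 0b11001100 = 0b10100011.
C3: T = 0b11001110, S = E(K, T) = 0b11001101; 0b10111111 ⊕ 0b11001101 = 0b01110010.
C4: T = 0b11001111, S = E(K, T) = 0b11001110; 0b10000111 ⊕ 0b11001110 = 0b01001001.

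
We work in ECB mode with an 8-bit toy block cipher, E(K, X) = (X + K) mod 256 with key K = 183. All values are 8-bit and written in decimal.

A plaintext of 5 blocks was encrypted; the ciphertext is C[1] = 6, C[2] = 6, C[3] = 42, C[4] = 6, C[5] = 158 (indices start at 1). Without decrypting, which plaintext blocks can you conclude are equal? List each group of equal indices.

P[1] = P[2] = P[4]

ECB encrypts each block independently with the same key, so equal ciphertext blocks imply equal plaintext blocks.
C[1] = C[2] = C[4] = 6, so P[1] = P[2] = P[4].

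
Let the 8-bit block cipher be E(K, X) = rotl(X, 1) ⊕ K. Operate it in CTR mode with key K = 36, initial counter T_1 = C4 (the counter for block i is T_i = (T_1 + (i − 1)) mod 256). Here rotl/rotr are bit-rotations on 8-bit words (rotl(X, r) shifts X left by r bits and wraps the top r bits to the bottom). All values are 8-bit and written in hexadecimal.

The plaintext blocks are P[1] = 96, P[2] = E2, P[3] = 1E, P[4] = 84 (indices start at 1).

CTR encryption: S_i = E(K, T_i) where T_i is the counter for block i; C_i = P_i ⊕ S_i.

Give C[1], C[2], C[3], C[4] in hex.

C[1]: T = C4, S = E(K, T) = BF; 96 ⊕ BF = 29.
C[2]: T = C5, S = E(K, T) = BD; E2 ⊕ BD = 5F.
C[3]: T = C6, S = E(K, T) = BB; 1E ⊕ BB = A5.
C[4]: T = C7, S = E(K, T) = B9; 84 ⊕ B9 = 3D.

C[1] = 29, C[2] = 5F, C[3] = A5, C[4] = 3D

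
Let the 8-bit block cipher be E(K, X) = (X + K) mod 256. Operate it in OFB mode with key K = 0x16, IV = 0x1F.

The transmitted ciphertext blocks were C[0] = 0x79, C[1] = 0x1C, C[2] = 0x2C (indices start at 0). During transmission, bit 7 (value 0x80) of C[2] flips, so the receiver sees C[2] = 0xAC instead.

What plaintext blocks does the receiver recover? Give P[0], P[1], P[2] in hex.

P[0] = 0x4C, P[1] = 0x57, P[2] = 0xCD

OFB decryption: S_i = E(K, S_{i−1}) with S_{−1} = IV; P_i = C_i ⊕ S_i.
Only C[2] changed, to 0xAC. In OFB, a change in C_i flips the same bit in P_i only; the keystream is unaffected. Decrypting the received ciphertext:
P[0]: S = E(K, 0x1F) = 0x35; 0x79 ⊕ 0x35 = 0x4C.
P[1]: S = E(K, 0x35) = 0x4B; 0x1C ⊕ 0x4B = 0x57.
P[2]: S = E(K, 0x4B) = 0x61; 0xAC ⊕ 0x61 = 0xCD.
Blocks that differ from the original plaintext: P[2].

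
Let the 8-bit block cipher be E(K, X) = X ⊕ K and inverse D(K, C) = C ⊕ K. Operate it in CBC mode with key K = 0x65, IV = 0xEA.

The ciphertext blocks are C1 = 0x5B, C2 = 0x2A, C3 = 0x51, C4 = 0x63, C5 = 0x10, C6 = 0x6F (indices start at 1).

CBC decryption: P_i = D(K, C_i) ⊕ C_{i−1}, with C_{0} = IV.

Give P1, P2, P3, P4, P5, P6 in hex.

P1 = 0xD4, P2 = 0x14, P3 = 0x1E, P4 = 0x57, P5 = 0x16, P6 = 0x1A

P1: D(K, 0x5B) = 0x3E; 0x3E ⊕ 0xEA = 0xD4.
P2: D(K, 0x2A) = 0x4F; 0x4F ⊕ 0x5B = 0x14.
P3: D(K, 0x51) = 0x34; 0x34 ⊕ 0x2A = 0x1E.
P4: D(K, 0x63) = 0x06; 0x06 ⊕ 0x51 = 0x57.
P5: D(K, 0x10) = 0x75; 0x75 ⊕ 0x63 = 0x16.
P6: D(K, 0x6F) = 0x0A; 0x0A ⊕ 0x10 = 0x1A.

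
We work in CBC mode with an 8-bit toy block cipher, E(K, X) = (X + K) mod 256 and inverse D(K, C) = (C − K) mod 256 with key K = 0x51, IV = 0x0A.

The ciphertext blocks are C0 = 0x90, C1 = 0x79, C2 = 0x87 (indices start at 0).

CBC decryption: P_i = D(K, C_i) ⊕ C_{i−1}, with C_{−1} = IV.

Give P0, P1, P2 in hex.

P0 = 0x35, P1 = 0xB8, P2 = 0x4F

P0: D(K, 0x90) = 0x3F; 0x3F ⊕ 0x0A = 0x35.
P1: D(K, 0x79) = 0x28; 0x28 ⊕ 0x90 = 0xB8.
P2: D(K, 0x87) = 0x36; 0x36 ⊕ 0x79 = 0x4F.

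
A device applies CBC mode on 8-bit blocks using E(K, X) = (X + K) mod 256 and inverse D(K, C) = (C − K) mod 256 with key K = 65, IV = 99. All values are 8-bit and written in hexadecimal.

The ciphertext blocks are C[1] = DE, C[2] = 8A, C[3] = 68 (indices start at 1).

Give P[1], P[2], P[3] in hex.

P[1] = E0, P[2] = FB, P[3] = 89

CBC decryption: P_i = D(K, C_i) ⊕ C_{i−1}, with C_{0} = IV.
P[1]: D(K, DE) = 79; 79 ⊕ 99 = E0.
P[2]: D(K, 8A) = 25; 25 ⊕ DE = FB.
P[3]: D(K, 68) = 03; 03 ⊕ 8A = 89.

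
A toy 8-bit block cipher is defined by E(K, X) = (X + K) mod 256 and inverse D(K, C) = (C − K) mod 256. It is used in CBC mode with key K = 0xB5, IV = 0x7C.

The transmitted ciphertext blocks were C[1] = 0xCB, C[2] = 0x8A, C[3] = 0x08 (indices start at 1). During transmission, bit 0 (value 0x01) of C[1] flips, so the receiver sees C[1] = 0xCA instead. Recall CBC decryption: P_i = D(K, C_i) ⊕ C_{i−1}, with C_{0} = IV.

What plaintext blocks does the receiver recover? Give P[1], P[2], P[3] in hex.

Only C[1] changed, to 0xCA. In CBC, a change in C_i garbles P_i and flips the same bit in P_{i+1}. Decrypting the received ciphertext:
P[1]: D(K, 0xCA) = 0x15; 0x15 ⊕ 0x7C = 0x69.
P[2]: D(K, 0x8A) = 0xD5; 0xD5 ⊕ 0xCA = 0x1F.
P[3]: D(K, 0x08) = 0x53; 0x53 ⊕ 0x8A = 0xD9.
Blocks that differ from the original plaintext: P[1], P[2].

P[1] = 0x69, P[2] = 0x1F, P[3] = 0xD9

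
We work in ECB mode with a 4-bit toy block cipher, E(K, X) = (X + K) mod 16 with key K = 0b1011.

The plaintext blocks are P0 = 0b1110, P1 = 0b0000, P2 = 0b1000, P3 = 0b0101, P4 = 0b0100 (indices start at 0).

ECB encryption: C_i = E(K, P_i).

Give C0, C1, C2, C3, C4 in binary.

C0: E(K, 0b1110) = 0b1001.
C1: E(K, 0b0000) = 0b1011.
C2: E(K, 0b1000) = 0b0011.
C3: E(K, 0b0101) = 0b0000.
C4: E(K, 0b0100) = 0b1111.

C0 = 0b1001, C1 = 0b1011, C2 = 0b0011, C3 = 0b0000, C4 = 0b1111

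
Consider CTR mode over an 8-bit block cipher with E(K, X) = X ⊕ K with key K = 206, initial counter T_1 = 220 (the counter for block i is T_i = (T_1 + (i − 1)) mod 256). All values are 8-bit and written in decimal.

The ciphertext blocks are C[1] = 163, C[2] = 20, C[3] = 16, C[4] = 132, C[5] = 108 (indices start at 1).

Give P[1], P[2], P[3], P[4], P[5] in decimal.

CTR decryption: S_i = E(K, T_i) where T_i is the counter for block i; P_i = C_i ⊕ S_i.
P[1]: T = 220, S = E(K, T) = 18; 163 ⊕ 18 = 177.
P[2]: T = 221, S = E(K, T) = 19; 20 ⊕ 19 = 7.
P[3]: T = 222, S = E(K, T) = 16; 16 ⊕ 16 = 0.
P[4]: T = 223, S = E(K, T) = 17; 132 ⊕ 17 = 149.
P[5]: T = 224, S = E(K, T) = 46; 108 ⊕ 46 = 66.

P[1] = 177, P[2] = 7, P[3] = 0, P[4] = 149, P[5] = 66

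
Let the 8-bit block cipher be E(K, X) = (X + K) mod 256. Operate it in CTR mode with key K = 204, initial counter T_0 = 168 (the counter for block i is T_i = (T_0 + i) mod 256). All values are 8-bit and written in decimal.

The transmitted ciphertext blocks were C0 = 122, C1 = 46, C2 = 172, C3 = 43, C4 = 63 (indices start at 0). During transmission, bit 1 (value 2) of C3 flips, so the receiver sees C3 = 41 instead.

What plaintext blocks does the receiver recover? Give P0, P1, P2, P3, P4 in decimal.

CTR decryption: S_i = E(K, T_i) where T_i is the counter for block i; P_i = C_i ⊕ S_i.
Only C3 changed, to 41. In CTR, a change in C_i flips the same bit in P_i only; the keystream is unaffected. Decrypting the received ciphertext:
P0: T = 168, S = E(K, T) = 116; 122 ⊕ 116 = 14.
P1: T = 169, S = E(K, T) = 117; 46 ⊕ 117 = 91.
P2: T = 170, S = E(K, T) = 118; 172 ⊕ 118 = 218.
P3: T = 171, S = E(K, T) = 119; 41 ⊕ 119 = 94.
P4: T = 172, S = E(K, T) = 120; 63 ⊕ 120 = 71.
Blocks that differ from the original plaintext: P3.

P0 = 14, P1 = 91, P2 = 218, P3 = 94, P4 = 71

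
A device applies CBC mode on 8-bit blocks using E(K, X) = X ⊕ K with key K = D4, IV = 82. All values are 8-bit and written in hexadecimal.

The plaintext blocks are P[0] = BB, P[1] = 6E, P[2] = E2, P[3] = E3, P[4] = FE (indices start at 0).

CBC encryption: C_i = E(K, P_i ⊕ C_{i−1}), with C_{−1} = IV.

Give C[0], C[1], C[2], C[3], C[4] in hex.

C[0]: P[0] ⊕ 82 = 39; E(K, 39) = ED.
C[1]: P[1] ⊕ ED = 83; E(K, 83) = 57.
C[2]: P[2] ⊕ 57 = B5; E(K, B5) = 61.
C[3]: P[3] ⊕ 61 = 82; E(K, 82) = 56.
C[4]: P[4] ⊕ 56 = A8; E(K, A8) = 7C.

C[0] = ED, C[1] = 57, C[2] = 61, C[3] = 56, C[4] = 7C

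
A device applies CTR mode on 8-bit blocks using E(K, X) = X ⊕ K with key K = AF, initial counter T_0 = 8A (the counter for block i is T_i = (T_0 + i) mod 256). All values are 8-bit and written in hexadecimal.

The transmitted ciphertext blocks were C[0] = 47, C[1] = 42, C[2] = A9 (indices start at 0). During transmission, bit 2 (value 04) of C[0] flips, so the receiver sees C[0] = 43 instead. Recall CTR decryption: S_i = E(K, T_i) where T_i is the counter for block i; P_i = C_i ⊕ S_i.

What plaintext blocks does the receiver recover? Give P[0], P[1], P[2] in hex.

Only C[0] changed, to 43. In CTR, a change in C_i flips the same bit in P_i only; the keystream is unaffected. Decrypting the received ciphertext:
P[0]: T = 8A, S = E(K, T) = 25; 43 ⊕ 25 = 66.
P[1]: T = 8B, S = E(K, T) = 24; 42 ⊕ 24 = 66.
P[2]: T = 8C, S = E(K, T) = 23; A9 ⊕ 23 = 8A.
Blocks that differ from the original plaintext: P[0].

P[0] = 66, P[1] = 66, P[2] = 8A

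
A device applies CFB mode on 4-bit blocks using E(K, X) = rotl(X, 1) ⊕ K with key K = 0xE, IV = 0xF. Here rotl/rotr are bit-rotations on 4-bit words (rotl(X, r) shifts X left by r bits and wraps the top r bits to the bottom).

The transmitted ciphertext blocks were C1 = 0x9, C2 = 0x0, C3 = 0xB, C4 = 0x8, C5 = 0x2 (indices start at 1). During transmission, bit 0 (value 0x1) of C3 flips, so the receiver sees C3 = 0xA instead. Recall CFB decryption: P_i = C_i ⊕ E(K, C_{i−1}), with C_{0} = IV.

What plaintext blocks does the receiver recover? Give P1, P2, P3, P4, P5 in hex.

Only C3 changed, to 0xA. In CFB, a change in C_i flips the same bit in P_i and garbles P_{i+1}. Decrypting the received ciphertext:
P1: E(K, 0xF) = 0x1; 0x9 ⊕ 0x1 = 0x8.
P2: E(K, 0x9) = 0xD; 0x0 ⊕ 0xD = 0xD.
P3: E(K, 0x0) = 0xE; 0xA ⊕ 0xE = 0x4.
P4: E(K, 0xA) = 0xB; 0x8 ⊕ 0xB = 0x3.
P5: E(K, 0x8) = 0xF; 0x2 ⊕ 0xF = 0xD.
Blocks that differ from the original plaintext: P3, P4.

P1 = 0x8, P2 = 0xD, P3 = 0x4, P4 = 0x3, P5 = 0xD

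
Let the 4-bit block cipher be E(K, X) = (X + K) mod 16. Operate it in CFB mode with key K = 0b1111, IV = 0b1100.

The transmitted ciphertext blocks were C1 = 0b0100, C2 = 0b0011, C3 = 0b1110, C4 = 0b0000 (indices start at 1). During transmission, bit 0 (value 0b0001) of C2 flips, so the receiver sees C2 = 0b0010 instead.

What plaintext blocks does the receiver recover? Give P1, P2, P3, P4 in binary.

P1 = 0b1111, P2 = 0b0001, P3 = 0b1111, P4 = 0b1101

CFB decryption: P_i = C_i ⊕ E(K, C_{i−1}), with C_{0} = IV.
Only C2 changed, to 0b0010. In CFB, a change in C_i flips the same bit in P_i and garbles P_{i+1}. Decrypting the received ciphertext:
P1: E(K, 0b1100) = 0b1011; 0b0100 ⊕ 0b1011 = 0b1111.
P2: E(K, 0b0100) = 0b0011; 0b0010 ⊕ 0b0011 = 0b0001.
P3: E(K, 0b0010) = 0b0001; 0b1110 ⊕ 0b0001 = 0b1111.
P4: E(K, 0b1110) = 0b1101; 0b0000 ⊕ 0b1101 = 0b1101.
Blocks that differ from the original plaintext: P2, P3.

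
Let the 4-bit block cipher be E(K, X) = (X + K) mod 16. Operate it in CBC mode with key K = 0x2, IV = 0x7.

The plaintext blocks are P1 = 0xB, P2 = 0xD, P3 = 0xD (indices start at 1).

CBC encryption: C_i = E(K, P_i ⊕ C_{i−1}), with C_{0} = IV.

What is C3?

C1: P1 ⊕ 0x7 = 0xC; E(K, 0xC) = 0xE.
C2: P2 ⊕ 0xE = 0x3; E(K, 0x3) = 0x5.
C3: P3 ⊕ 0x5 = 0x8; E(K, 0x8) = 0xA.

C3 = 0xA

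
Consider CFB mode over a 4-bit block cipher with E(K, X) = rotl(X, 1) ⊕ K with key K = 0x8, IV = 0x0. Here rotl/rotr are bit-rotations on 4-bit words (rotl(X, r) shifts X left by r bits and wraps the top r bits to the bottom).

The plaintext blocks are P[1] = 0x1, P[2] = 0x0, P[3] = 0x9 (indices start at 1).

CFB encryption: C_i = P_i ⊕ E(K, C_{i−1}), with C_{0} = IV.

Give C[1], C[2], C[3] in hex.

C[1] = 0x9, C[2] = 0xB, C[3] = 0x6

C[1]: E(K, 0x0) = 0x8; 0x1 ⊕ 0x8 = 0x9.
C[2]: E(K, 0x9) = 0xB; 0x0 ⊕ 0xB = 0xB.
C[3]: E(K, 0xB) = 0xF; 0x9 ⊕ 0xF = 0x6.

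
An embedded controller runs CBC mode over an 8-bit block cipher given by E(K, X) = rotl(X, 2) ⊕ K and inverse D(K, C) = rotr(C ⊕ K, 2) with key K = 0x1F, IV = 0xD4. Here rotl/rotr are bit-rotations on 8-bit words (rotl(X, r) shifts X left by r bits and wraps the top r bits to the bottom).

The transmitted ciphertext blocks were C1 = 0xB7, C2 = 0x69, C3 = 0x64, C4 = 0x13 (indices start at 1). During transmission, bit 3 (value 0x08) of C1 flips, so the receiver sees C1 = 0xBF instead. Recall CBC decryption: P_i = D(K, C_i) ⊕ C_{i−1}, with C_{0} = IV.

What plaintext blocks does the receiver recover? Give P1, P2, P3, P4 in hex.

Only C1 changed, to 0xBF. In CBC, a change in C_i garbles P_i and flips the same bit in P_{i+1}. Decrypting the received ciphertext:
P1: D(K, 0xBF) = 0x28; 0x28 ⊕ 0xD4 = 0xFC.
P2: D(K, 0x69) = 0x9D; 0x9D ⊕ 0xBF = 0x22.
P3: D(K, 0x64) = 0xDE; 0xDE ⊕ 0x69 = 0xB7.
P4: D(K, 0x13) = 0x03; 0x03 ⊕ 0x64 = 0x67.
Blocks that differ from the original plaintext: P1, P2.

P1 = 0xFC, P2 = 0x22, P3 = 0xB7, P4 = 0x67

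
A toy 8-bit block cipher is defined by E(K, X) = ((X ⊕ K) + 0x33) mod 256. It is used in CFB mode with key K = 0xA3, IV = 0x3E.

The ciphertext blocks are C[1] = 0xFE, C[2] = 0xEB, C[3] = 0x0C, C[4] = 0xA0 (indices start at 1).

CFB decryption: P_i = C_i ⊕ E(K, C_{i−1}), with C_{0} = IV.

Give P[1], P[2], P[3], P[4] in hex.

P[1] = 0x2E, P[2] = 0x7B, P[3] = 0x77, P[4] = 0x42

P[1]: E(K, 0x3E) = 0xD0; 0xFE ⊕ 0xD0 = 0x2E.
P[2]: E(K, 0xFE) = 0x90; 0xEB ⊕ 0x90 = 0x7B.
P[3]: E(K, 0xEB) = 0x7B; 0x0C ⊕ 0x7B = 0x77.
P[4]: E(K, 0x0C) = 0xE2; 0xA0 ⊕ 0xE2 = 0x42.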